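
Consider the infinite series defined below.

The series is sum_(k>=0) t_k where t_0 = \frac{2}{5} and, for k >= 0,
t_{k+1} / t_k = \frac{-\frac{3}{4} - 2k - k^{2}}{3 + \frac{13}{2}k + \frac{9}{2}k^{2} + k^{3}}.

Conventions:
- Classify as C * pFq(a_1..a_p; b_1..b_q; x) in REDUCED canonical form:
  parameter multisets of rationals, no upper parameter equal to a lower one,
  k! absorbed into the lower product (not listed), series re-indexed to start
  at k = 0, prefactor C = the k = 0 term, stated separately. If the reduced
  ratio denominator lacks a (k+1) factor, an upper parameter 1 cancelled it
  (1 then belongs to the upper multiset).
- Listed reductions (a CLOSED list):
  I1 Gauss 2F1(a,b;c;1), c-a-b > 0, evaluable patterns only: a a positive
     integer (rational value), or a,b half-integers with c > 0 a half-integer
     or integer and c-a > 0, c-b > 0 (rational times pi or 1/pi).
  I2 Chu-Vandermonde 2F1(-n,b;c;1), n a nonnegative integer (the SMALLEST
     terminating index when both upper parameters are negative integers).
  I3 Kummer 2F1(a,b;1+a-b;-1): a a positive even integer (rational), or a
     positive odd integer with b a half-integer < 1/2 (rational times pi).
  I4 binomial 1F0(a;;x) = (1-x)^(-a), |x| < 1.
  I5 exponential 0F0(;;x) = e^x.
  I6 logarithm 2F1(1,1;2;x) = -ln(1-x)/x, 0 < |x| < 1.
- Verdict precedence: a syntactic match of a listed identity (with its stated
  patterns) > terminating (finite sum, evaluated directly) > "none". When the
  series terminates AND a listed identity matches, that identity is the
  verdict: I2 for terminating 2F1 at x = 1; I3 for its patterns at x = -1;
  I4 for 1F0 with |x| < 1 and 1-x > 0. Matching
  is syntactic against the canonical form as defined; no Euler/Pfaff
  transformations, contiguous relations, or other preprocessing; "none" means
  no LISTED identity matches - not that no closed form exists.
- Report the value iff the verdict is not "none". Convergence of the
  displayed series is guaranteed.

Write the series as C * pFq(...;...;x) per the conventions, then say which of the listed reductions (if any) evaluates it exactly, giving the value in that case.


x = -1 here; the reduced form reads 1F1, upper {\frac{1}{2}}, lower {2}, C = \frac{2}{5}. Verdict: none here - no I1-I6 shape fits x = -1 with lower {2}.

Structural cue: t_0 = \frac{2}{5} here, and cancel k + 3/2 from the displayed ratio first; then prefactor 2/5.
Adjacent-term ratio: r(k) = -1 * (k+\frac{1}{2}) / [(k+2) (k+1)] ; factor over Q: parameters, x = -1, and C = \frac{2}{5}.


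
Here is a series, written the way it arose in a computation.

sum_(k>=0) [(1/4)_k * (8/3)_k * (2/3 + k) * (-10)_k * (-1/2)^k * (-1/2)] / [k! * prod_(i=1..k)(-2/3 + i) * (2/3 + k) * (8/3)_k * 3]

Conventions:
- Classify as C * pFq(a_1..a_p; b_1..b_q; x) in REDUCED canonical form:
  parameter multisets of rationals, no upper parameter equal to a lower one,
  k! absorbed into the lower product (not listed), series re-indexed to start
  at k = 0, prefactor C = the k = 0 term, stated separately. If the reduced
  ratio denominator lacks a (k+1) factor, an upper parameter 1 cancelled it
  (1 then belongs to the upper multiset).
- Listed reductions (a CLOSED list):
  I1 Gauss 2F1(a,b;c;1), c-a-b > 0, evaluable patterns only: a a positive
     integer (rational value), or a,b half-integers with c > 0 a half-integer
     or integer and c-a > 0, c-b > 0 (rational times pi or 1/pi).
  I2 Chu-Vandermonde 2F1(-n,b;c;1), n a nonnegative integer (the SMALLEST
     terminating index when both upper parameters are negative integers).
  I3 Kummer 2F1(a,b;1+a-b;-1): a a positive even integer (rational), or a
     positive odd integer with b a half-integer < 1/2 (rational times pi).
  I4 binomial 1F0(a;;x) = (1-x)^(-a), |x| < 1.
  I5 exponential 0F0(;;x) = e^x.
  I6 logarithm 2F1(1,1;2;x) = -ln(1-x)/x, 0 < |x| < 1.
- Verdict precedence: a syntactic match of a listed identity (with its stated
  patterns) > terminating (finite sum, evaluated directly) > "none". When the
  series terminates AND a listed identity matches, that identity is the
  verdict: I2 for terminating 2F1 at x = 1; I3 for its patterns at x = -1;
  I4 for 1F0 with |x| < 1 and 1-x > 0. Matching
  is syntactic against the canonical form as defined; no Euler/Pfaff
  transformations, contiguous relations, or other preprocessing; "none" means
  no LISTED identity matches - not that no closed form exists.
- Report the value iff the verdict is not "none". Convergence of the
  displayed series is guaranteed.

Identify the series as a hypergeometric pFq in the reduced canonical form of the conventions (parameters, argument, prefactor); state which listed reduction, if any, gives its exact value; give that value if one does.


Classification (C = -1/6): 2F1 with upper {-10, 1/4}, lower {1/3}, argument x = -1/2. Verdict: terminating. (-10)_k vanishes past k = 10, leaving a 11-term sum, computed directly. Sum: -63409274437587635/9651513068617728.

The tell: x = (-1/2) and the parameter 8/3 appears in both the upper and lower lists and cancels (alongside the other common factor).
Adjacent-term ratio: r(k) = (-1/2) * (k-10) (k+1/4) / [(k+1/3) (k+1)] - rational in k. x = (-1/2); t_0 = -1/6; negate the roots.


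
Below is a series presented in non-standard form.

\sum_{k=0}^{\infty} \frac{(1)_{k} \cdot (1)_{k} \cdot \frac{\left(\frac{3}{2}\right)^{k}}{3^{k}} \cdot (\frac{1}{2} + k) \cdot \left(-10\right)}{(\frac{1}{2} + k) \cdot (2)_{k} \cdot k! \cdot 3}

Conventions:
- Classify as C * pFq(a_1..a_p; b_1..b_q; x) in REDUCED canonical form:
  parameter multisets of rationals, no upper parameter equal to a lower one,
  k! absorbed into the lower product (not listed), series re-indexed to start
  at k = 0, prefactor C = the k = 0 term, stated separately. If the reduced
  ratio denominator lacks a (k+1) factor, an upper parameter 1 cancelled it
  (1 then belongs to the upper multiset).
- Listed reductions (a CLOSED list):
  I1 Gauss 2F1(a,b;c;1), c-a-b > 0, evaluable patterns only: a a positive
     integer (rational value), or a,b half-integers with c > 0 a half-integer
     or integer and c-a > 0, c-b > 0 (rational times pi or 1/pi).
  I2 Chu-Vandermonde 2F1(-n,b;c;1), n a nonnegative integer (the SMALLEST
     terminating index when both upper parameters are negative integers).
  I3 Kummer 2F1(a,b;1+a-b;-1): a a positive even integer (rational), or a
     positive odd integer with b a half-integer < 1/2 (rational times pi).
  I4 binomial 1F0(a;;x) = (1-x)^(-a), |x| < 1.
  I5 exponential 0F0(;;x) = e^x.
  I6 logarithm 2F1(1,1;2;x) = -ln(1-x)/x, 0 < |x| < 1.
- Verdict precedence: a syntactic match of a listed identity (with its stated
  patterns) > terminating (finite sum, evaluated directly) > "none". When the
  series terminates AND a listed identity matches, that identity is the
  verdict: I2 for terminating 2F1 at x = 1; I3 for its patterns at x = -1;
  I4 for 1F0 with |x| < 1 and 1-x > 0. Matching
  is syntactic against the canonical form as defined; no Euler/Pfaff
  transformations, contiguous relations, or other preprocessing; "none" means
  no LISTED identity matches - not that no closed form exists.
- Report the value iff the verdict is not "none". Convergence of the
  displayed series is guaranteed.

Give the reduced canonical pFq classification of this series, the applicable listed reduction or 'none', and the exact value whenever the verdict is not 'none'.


Canonical form: C = -\frac{10}{3} times 2F1 with upper {1, 1}, lower {2}, x = \frac{1}{2}. Verdict: the logarithmic series (I6) fires (the logarithm: parameters (1,1;2), x = \frac{1}{2}). Sum: \frac{20}{3} \cdot \ln\left(\frac{1}{2}\right).

First insight: from the first term -\frac{10}{3}: the two k-th powers (prefactor -10/3) combine into one argument.
Step ratio: r(k) = \frac{1}{2} * (k+1) (k+1) / [(k+2) (k+1)] - rational in k. x = \frac{1}{2}; t_0 = -\frac{10}{3}; negate the roots.


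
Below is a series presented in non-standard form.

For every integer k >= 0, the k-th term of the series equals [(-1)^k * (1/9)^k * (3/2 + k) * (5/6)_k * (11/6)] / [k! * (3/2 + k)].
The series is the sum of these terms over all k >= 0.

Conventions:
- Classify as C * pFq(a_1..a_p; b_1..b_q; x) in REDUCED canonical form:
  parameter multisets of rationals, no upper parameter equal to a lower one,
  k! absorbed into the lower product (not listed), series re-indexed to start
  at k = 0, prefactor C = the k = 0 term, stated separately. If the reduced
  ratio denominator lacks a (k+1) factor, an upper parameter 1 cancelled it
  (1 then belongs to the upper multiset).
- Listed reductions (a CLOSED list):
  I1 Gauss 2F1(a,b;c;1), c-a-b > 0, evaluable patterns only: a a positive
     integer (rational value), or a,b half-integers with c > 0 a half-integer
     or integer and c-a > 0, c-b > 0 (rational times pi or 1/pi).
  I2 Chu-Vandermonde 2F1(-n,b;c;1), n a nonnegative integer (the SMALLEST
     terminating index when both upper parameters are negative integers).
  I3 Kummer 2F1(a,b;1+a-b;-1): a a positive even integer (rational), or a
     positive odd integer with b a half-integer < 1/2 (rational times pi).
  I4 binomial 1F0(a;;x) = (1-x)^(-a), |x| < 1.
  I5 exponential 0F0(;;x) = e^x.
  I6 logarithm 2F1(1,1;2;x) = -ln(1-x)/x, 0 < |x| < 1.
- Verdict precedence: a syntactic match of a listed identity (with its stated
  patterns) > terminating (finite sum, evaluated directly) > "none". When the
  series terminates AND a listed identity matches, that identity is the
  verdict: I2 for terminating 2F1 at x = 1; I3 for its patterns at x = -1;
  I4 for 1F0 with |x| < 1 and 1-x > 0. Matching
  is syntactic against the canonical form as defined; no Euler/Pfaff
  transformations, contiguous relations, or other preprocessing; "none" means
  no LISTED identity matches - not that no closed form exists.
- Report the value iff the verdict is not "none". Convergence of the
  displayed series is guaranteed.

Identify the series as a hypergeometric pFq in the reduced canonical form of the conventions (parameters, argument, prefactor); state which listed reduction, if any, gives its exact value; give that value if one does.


With C = 11/6: the canonical form is 1F0(5/6; -; -1/9). Verdict: binomial (I4) fires (the 1F0 binomial series: exponent -5/6, x = -1/9). Sum: (11/6) * (10/9)^(-5/6).

Key step: t_0 being 11/6, the (-1)^k factor (C = 11/6, x = -1/9) folds into the argument's sign.
Consecutive-term ratio: r(k) = (-1/9) * (k+5/6) / [(k+1)] - rational; roots negated = parameters, x = (-1/9), C = 11/6.


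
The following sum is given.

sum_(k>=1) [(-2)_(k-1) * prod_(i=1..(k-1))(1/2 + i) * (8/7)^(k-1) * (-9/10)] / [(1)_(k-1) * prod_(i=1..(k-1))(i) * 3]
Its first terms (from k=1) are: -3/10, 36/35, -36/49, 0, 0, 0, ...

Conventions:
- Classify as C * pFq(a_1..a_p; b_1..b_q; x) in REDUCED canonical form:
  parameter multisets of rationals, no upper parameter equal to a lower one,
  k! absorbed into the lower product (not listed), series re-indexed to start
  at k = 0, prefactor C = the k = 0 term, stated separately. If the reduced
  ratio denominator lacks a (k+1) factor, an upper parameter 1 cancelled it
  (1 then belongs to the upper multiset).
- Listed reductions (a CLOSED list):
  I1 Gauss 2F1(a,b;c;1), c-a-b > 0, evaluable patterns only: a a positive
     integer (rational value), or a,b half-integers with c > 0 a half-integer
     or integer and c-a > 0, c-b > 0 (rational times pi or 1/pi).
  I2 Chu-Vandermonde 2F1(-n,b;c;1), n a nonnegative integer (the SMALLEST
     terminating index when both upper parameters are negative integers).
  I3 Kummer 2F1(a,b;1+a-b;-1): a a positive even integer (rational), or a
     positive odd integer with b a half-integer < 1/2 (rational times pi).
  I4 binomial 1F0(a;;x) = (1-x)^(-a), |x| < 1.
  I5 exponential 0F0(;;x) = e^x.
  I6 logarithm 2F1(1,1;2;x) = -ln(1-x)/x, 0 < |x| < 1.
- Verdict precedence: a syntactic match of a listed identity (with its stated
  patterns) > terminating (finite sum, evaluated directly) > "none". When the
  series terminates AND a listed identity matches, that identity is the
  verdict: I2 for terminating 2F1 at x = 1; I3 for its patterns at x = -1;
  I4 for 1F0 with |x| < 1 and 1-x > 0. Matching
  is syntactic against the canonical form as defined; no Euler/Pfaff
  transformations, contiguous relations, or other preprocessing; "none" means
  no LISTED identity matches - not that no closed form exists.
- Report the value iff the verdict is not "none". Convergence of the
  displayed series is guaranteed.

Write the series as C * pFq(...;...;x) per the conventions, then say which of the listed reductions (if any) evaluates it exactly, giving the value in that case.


First insight: t_0 = -3/10 here, and the product of the first k integers (C = -3/10) is k!.
Adjacent-term ratio: r(k) = (8/7) * (k-2) (k+3/2) / [(k+1) (k+1)] - rational in k, leading ratio (8/7); with t_0 = -3/10, classification follows.

Classification (C = -3/10): 2F1 with upper {-2, 3/2}, lower {1}, argument x = 8/7. Verdict: terminating - no listed pattern fits, but -2 in the upper list cuts the series at k = 2; direct evaluation. Hence: -3/490.


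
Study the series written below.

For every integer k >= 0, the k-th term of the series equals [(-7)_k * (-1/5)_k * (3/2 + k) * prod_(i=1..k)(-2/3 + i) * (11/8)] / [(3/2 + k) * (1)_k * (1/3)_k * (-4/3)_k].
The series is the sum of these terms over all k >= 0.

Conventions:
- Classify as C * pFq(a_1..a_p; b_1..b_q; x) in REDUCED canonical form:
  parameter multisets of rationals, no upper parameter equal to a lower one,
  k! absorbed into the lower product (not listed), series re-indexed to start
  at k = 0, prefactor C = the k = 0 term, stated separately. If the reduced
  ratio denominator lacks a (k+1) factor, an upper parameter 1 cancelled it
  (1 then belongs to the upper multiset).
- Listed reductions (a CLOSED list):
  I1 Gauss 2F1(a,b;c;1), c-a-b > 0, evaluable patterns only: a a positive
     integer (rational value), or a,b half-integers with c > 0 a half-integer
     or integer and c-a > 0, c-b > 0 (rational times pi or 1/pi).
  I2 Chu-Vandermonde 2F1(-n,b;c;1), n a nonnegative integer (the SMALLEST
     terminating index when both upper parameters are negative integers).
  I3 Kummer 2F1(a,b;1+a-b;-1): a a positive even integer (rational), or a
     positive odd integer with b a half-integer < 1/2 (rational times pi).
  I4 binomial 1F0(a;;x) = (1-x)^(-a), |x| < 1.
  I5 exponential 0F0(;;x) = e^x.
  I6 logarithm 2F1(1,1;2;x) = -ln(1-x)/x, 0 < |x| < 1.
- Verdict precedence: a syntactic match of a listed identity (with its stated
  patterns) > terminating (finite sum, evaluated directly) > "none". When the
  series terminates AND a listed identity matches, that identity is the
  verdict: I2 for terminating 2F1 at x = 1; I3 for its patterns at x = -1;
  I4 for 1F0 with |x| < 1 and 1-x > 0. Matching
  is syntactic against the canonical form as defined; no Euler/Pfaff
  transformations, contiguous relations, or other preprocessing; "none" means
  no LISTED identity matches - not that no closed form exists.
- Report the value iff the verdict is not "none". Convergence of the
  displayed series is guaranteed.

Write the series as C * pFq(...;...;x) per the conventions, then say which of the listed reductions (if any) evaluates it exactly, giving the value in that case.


With C = 11/8: the canonical form is 2F1(-7, -1/5; -4/3; 1). Verdict: the Chu-Vandermonde identity I2 applies (terminating 2F1 at x = 1 with n = 7, b = -1/5, c = -4/3). Exact value: 20117851/25000000.

Key observation: from the first term 11/8: k + 3/2 divides numerator and denominator alike; C = 11/8, x = 1 after cancelling.
Step ratio: r(k) = 1 * (k-7) (k-1/5) / [(k-4/3) (k+1)] - poly over poly, x = 1 from leading terms; C = 11/8 at k = 0.


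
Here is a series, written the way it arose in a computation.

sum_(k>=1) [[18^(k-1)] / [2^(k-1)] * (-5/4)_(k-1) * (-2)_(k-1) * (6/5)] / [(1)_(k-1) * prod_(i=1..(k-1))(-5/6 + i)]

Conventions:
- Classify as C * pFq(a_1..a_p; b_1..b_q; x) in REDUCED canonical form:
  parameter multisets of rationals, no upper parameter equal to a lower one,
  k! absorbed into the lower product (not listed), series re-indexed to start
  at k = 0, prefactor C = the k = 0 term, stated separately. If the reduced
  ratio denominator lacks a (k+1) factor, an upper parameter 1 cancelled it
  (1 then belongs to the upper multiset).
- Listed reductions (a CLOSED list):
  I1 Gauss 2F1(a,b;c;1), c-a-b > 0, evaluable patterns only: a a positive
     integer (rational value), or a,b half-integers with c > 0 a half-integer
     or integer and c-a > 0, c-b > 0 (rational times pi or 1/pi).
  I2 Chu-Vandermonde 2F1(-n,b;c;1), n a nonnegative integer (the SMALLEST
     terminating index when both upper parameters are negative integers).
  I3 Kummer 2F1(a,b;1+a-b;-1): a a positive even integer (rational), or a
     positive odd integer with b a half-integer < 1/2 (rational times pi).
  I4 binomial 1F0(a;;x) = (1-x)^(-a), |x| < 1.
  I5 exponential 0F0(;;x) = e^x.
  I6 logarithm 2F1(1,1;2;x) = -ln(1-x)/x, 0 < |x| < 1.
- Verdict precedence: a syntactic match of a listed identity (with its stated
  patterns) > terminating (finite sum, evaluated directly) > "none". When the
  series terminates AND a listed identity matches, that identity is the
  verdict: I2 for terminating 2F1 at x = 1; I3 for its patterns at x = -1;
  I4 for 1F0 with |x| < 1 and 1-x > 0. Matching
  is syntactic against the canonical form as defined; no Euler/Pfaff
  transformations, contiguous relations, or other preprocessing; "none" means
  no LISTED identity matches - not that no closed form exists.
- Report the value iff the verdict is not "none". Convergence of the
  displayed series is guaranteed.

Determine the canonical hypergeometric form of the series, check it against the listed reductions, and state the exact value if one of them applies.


Canonical form: C = 6/5 times 2F1 with upper {-2, -5/4}, lower {1/6}, x = 9. Verdict: terminating - upper parameter -2 makes this a finite sum (last index 2), evaluated exactly. Hence: 22359/70.

Key observation: x = 9 and (1)_k (C = 6/5) is k! itself.
Adjacent-term ratio: r(k) = 9 * (k-2) (k-5/4) / [(k+1/6) (k+1)] - rational in k, leading ratio 9; with t_0 = 6/5, classification follows.


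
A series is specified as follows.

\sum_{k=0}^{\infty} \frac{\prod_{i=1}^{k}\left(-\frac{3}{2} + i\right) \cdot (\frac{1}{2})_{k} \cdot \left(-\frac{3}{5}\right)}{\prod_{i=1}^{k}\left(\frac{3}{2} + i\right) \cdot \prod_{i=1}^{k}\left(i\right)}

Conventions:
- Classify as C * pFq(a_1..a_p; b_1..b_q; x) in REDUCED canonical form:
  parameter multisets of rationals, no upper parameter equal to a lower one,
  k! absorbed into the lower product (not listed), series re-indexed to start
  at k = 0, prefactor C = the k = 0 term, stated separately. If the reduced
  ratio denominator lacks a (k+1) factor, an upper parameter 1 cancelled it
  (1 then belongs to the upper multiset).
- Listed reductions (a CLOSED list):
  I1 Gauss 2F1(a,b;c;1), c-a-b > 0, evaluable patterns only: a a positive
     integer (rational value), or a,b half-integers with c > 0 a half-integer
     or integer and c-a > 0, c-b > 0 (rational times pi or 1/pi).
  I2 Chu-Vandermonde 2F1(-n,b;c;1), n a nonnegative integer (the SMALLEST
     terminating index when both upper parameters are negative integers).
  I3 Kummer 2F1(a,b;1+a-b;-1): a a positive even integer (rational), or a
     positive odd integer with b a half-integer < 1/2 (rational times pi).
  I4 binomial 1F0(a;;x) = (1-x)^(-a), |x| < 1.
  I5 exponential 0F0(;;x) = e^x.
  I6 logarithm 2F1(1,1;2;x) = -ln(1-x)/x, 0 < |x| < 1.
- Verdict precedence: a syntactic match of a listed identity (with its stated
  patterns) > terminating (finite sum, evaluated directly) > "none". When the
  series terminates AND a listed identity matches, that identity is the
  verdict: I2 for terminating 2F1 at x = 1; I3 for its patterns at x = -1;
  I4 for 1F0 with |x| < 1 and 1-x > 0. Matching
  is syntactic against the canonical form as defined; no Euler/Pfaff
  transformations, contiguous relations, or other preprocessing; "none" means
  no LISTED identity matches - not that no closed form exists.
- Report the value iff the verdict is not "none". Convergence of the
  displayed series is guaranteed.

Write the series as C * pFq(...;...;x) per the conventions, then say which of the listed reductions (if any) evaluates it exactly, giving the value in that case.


Prefactor -\frac{3}{5}, argument 1: 2F1 with upper {-\frac{1}{2}, \frac{1}{2}} over lower {\frac{5}{2}}. Verdict: Gauss's theorem I1 (half-integer case) fires (x = 1; upper {-\frac{1}{2}, \frac{1}{2}} half-integers, c = \frac{5}{2} in the evaluable pattern). Exact value: \left(-\frac{27}{160}\right) \cdot \pi.

The tell: from the first term -\frac{3}{5}: the product of the first k integers (prefactor -3/5) is k!.
Adjacent-term ratio: r(k) = 1 * (k-\frac{1}{2}) (k+\frac{1}{2}) / [(k+\frac{5}{2}) (k+1)] - poly over poly, x = 1 from leading terms; C = -\frac{3}{5} at k = 0.


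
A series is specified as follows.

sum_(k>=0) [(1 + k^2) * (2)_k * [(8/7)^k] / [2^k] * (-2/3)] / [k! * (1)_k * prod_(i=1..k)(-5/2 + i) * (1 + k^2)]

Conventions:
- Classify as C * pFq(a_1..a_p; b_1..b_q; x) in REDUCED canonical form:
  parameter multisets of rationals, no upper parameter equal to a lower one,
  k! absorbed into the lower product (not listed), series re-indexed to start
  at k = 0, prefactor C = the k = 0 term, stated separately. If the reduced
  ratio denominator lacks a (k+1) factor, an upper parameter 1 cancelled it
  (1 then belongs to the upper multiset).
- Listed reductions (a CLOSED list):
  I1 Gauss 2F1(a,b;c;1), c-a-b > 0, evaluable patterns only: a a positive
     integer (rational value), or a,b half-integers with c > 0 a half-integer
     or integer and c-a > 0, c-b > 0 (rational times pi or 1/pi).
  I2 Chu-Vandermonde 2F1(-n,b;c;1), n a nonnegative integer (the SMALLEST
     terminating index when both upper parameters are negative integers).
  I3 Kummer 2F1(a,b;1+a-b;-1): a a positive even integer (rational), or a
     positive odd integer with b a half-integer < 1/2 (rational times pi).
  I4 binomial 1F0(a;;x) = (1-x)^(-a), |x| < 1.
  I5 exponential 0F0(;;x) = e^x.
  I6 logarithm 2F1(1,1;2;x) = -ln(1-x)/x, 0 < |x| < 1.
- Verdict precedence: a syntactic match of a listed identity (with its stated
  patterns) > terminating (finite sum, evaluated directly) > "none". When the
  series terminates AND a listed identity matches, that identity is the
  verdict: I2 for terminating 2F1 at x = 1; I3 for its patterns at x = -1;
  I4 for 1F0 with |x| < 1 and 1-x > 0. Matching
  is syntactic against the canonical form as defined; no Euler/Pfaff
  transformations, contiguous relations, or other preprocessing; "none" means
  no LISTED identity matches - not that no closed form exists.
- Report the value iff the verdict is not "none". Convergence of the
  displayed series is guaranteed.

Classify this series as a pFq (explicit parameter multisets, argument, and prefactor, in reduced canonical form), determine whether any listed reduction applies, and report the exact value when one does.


At argument 4/7: a 1F2 with upper {2}, lower {-3/2, 1}, scaled by C = -2/3. Verdict: none. Every listed pattern misses the 1F2 form at 4/7, upper {2}.

Key step: from the first term -2/3: the lower running product (prefactor -2/3) is a rising factorial.
Consecutive-term ratio: r(k) = (4/7) * (k+2) / [(k-3/2) (k+1) (k+1)] ; factor over Q: parameters, x = (4/7), and C = -2/3.


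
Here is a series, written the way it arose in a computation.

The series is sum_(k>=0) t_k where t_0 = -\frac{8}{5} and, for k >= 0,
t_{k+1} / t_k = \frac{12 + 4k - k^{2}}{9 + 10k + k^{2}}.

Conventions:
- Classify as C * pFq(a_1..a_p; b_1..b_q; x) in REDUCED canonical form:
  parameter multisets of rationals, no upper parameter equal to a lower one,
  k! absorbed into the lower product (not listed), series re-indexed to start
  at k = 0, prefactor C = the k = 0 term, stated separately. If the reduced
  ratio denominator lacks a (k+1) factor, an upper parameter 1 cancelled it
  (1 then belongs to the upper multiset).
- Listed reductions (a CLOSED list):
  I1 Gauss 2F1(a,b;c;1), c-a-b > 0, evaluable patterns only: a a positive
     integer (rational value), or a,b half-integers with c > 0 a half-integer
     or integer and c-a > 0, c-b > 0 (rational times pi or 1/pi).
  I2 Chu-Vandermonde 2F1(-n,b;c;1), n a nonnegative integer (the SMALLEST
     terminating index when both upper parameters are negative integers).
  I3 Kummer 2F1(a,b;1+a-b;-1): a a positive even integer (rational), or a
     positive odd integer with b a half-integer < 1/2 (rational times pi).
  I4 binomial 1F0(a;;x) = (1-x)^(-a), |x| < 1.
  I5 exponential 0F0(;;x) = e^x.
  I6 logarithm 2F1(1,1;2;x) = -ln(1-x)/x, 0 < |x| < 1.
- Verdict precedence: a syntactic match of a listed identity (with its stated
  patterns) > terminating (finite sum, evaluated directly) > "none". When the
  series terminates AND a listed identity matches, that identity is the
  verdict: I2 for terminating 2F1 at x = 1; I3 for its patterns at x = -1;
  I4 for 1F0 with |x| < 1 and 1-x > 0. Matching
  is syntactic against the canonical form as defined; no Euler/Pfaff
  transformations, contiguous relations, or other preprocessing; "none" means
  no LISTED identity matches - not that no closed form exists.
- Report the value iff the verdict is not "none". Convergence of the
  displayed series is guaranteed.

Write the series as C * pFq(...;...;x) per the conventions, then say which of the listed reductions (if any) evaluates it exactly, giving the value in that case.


Prefactor -\frac{8}{5}, argument -1: 2F1 with upper {-6, 2} over lower {9}. Verdict: Kummer (I3) fires (x = -1; c = 9 equals 1+a-b for upper {-6, 2}: listed pattern). Its exact value is -\frac{32}{5}.

The tell: t_0 being -\frac{8}{5}, factor the ratio over Q (C = -8/5): negated roots = parameters.
Consecutive-term ratio: r(k) = -1 * (k-6) (k+2) / [(k+9) (k+1)] - rational; roots negated = parameters, x = -1, C = -\frac{8}{5}.


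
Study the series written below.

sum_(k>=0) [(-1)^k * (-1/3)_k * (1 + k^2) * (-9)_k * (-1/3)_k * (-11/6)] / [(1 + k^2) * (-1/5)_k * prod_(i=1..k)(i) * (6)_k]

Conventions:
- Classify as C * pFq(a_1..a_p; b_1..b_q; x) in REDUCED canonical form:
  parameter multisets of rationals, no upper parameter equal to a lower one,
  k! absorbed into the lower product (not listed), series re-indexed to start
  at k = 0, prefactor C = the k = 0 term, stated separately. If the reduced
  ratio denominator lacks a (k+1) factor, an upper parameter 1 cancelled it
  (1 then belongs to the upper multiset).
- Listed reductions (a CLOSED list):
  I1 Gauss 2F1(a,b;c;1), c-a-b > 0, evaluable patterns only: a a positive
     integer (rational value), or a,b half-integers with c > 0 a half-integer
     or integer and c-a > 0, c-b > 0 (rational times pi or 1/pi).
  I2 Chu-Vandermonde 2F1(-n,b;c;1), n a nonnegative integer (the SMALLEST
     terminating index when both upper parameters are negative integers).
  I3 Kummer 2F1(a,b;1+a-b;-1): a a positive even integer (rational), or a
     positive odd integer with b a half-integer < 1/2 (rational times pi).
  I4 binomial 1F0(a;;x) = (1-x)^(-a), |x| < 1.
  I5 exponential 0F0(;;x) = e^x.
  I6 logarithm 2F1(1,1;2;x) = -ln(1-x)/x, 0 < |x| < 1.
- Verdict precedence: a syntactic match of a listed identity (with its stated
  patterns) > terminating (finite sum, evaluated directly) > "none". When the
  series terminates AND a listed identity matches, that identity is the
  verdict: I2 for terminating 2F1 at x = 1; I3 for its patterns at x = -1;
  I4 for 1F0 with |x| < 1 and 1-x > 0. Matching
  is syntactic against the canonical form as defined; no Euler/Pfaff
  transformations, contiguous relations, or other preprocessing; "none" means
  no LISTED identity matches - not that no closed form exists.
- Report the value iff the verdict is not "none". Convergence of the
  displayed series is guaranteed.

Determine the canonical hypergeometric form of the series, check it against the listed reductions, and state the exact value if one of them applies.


At argument -1: a 3F2 with upper {-9, -1/3, -1/3}, lower {-1/5, 6}, scaled by C = -11/6. Verdict: terminating - upper parameter -9 makes this a finite sum (last index 9), evaluated exactly. Value: 21228794968636394557/39764928683452249368.

Key observation: with t_0 = -11/6, the product of the first k integers (C = -11/6, x = -1) is k!.
Ratio: r(k) = (-1) * (k-9) (k-1/3) (k-1/3) / [(k-1/5) (k+6) (k+1)] - rational; roots negated = parameters, x = (-1), C = -11/6.


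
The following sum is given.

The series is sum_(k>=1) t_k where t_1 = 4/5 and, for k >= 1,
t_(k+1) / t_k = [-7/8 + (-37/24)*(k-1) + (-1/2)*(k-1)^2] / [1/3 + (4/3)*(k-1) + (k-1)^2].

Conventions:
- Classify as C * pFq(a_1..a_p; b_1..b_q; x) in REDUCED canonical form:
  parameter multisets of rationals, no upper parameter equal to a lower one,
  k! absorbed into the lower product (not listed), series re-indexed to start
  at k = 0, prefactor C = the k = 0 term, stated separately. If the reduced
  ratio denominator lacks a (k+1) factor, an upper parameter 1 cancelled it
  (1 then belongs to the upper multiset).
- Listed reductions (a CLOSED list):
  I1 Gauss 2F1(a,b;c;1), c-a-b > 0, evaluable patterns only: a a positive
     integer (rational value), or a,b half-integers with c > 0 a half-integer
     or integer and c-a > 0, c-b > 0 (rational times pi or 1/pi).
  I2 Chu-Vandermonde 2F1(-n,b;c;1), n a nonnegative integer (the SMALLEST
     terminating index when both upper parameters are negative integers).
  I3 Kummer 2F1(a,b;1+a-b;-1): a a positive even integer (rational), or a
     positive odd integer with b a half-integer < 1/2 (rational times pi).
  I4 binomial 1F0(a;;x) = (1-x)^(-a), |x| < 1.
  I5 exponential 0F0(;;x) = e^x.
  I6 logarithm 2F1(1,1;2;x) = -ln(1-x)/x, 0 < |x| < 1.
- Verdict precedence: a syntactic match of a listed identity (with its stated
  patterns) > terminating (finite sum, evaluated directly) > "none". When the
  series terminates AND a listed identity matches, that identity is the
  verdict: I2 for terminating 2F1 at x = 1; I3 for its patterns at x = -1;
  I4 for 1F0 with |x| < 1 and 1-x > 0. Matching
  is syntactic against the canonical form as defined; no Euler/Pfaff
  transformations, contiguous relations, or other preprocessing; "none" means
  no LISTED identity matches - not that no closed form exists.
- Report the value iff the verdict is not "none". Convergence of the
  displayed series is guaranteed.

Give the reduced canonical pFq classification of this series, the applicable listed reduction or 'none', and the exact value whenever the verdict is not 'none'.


Classification (C = 4/5): 2F1 with upper {3/4, 7/3}, lower {1/3}, argument x = -1/2. Verdict: none (x = -1/2): each listed identity misses the multisets {3/4, 7/3} ; {1/3}.

Key step: from the first term 4/5: the expanded ratio factors over Q; prefactor 4/5, roots give parameters.
Term ratio: r(k) = (-1/2) * (k+3/4) (k+7/3) / [(k+1/3) (k+1)] - rational in k. x = (-1/2); t_0 = 4/5; negate the roots.


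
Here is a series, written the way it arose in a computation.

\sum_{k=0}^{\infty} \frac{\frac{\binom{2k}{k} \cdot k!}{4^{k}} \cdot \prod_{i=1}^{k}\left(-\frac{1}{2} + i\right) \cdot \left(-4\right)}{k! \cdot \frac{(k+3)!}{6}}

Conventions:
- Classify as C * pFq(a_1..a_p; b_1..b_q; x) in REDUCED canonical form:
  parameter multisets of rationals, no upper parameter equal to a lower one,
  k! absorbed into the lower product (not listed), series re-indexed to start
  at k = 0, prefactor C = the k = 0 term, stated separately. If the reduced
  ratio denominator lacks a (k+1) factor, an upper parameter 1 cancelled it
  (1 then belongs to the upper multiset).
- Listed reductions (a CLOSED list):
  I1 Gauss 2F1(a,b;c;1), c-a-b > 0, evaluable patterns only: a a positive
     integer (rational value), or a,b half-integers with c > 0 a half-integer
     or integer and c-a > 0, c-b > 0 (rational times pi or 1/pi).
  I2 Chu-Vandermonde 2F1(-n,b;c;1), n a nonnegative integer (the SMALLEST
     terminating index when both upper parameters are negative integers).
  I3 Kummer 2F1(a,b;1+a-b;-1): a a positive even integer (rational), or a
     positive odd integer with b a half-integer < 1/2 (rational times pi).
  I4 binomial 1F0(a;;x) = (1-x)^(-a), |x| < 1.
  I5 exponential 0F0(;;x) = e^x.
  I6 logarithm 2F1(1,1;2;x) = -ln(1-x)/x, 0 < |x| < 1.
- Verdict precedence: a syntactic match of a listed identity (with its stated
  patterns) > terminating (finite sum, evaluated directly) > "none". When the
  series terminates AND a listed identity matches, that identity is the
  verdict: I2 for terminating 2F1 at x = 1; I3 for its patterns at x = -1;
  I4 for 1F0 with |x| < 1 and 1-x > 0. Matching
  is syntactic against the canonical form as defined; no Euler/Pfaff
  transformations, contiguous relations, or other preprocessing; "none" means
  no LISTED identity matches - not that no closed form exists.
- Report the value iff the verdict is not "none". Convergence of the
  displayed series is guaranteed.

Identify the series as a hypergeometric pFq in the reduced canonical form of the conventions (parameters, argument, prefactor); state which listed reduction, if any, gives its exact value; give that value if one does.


x = 1 here; the reduced form reads 2F1, upper {\frac{1}{2}, \frac{1}{2}}, lower {4}, C = -4. Verdict: the half-integer Gauss pattern (I1) matches (x = 1; upper {\frac{1}{2}, \frac{1}{2}} half-integers, c = 4 in the evaluable pattern). Value: \left(-\frac{1024}{75}\right) / \pi.

Structural cue: with t_0 = -4, the running product (C = -4) telescopes to a rising factorial.
Consecutive-term ratio: r(k) = 1 * (k+\frac{1}{2}) (k+\frac{1}{2}) / [(k+4) (k+1)] - rational in k. x = 1; t_0 = -4; negate the roots.


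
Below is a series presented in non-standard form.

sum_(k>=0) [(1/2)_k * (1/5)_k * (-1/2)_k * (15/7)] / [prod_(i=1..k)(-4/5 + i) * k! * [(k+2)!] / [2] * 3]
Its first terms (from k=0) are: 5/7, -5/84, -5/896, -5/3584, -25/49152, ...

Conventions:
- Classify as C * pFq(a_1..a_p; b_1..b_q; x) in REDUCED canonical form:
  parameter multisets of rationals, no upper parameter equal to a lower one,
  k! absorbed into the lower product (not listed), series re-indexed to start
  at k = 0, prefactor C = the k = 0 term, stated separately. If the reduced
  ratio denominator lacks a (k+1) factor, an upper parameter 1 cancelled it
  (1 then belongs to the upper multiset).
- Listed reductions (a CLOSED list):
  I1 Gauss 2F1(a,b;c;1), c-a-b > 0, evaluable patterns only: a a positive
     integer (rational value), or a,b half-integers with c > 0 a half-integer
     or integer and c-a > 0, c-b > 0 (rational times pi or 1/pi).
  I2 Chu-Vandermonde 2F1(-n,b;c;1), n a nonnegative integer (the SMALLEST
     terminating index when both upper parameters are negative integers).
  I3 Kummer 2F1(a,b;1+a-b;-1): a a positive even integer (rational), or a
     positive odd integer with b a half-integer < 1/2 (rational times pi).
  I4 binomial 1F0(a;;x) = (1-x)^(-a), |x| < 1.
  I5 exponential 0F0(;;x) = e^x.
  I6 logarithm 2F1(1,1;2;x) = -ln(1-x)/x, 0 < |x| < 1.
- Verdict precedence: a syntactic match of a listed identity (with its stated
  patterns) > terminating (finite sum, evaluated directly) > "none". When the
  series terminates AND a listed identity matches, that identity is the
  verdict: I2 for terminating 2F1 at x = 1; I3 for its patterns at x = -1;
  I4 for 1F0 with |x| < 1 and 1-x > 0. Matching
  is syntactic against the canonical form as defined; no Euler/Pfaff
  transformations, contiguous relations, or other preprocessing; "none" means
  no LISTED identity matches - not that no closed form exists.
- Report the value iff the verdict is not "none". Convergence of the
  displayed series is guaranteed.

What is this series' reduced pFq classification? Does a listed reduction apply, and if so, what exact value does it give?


Key step: t_0 = 5/7 here, and the parameter 1/5 appears in both the upper and lower lists and cancels.
Term ratio: r(k) = 1 * (k-1/2) (k+1/2) / [(k+3) (k+1)] - rational in k. x = 1; t_0 = 5/7; negate the roots.

With C = 5/7: the canonical form is 2F1(-1/2, 1/2; 3; 1). Verdict at x = 1: Gauss's theorem I1 (half-integer case) matches (x = 1; upper {-1/2, 1/2} half-integers, c = 3 in the evaluable pattern). Value: (128/63) / pi.


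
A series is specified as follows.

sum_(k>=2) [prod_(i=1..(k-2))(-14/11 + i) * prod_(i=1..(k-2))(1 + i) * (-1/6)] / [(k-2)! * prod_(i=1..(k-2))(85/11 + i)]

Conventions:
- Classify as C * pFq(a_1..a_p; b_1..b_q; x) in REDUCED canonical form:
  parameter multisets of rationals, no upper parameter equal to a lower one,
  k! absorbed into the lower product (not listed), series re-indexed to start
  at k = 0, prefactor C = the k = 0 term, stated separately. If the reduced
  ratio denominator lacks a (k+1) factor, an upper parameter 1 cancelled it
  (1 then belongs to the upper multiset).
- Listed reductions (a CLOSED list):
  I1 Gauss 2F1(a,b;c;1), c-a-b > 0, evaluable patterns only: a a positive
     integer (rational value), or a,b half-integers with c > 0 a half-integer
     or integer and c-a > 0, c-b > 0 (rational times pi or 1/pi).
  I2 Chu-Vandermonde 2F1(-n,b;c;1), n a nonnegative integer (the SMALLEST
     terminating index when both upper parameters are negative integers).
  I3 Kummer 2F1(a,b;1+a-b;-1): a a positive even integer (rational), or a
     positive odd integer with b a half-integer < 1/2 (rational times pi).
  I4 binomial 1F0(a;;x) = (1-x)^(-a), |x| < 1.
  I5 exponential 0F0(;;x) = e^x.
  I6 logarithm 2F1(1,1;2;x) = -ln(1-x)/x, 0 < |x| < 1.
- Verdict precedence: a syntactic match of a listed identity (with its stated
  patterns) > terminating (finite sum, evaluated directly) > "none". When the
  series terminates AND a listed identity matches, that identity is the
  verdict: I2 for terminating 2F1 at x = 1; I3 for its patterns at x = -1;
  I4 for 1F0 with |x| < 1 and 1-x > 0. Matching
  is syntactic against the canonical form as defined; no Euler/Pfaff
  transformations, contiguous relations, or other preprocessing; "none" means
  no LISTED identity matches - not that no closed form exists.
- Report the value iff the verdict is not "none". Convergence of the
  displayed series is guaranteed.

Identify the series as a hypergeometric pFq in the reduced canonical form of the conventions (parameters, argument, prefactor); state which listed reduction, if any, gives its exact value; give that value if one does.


Canonical form: C = -1/6 times 2F1 with upper {-3/11, 2}, lower {96/11}, x = 1. Verdict: Gauss (I1, integer-parameter pattern) applies (x = 1: the Gamma ratio telescopes since c-a-b = 7 > 0 and a = 2 in Z>0). Sum: -3145/20328.

Key observation: t_0 = -1/6 here, and the running product (C = -1/6) telescopes to a rising factorial.
Term ratio: r(k) = 1 * (k-3/11) (k+2) / [(k+96/11) (k+1)] - rational in k. x = 1; t_0 = -1/6; negate the roots.


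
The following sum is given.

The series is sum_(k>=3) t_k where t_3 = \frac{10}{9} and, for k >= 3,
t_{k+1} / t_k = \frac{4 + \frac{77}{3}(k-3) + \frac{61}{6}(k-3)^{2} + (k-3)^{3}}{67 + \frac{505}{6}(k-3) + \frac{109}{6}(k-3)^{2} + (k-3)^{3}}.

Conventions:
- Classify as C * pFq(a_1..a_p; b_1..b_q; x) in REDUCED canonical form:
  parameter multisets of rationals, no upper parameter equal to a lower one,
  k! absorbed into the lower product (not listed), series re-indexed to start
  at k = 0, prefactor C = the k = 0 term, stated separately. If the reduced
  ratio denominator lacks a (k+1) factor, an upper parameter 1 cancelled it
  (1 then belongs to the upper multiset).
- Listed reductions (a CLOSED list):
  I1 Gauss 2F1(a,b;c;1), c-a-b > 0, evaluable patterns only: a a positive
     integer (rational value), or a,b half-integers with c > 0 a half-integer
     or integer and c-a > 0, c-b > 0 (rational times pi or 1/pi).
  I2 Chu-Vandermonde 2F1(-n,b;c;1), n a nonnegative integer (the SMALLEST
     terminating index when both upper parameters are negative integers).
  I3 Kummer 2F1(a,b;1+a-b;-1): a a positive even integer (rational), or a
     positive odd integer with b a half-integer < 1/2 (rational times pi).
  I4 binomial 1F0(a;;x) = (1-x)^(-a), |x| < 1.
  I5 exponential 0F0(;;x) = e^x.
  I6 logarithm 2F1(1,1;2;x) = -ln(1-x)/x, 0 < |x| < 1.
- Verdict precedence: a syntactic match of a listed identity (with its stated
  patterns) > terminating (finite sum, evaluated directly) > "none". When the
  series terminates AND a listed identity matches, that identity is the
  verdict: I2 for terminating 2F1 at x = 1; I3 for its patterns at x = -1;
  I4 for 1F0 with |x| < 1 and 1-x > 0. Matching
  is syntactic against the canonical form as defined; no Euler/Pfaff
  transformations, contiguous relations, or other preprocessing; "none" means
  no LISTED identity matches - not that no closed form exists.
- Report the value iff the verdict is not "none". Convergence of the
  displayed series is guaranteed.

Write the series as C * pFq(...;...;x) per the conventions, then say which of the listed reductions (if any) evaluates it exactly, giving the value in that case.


At argument 1: a 2F1 with upper {\frac{1}{6}, 4}, lower {\frac{67}{6}}, scaled by C = \frac{10}{9}. Verdict: this is Gauss's theorem (I1) (x = 1: the Gamma ratio telescopes since c-a-b = 7 > 0 and a = 4 in Z>0). Sum: \frac{1009855}{839808}.

Key step: x = 1 and the expanded ratio factors over Q; C = 10/9, x = 1, roots give parameters.
Ratio: r(k) = 1 * (k+\frac{1}{6}) (k+4) / [(k+\frac{67}{6}) (k+1)] - rational in k. x = 1; t_0 = \frac{10}{9}; negate the roots.
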